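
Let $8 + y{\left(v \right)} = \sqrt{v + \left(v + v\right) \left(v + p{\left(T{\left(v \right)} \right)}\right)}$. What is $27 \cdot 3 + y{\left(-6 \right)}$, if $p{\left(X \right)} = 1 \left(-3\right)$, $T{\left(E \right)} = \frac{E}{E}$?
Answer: $73 + \sqrt{102} \approx 83.099$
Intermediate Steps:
$T{\left(E \right)} = 1$
$p{\left(X \right)} = -3$
$y{\left(v \right)} = -8 + \sqrt{v + 2 v \left(-3 + v\right)}$ ($y{\left(v \right)} = -8 + \sqrt{v + \left(v + v\right) \left(v - 3\right)} = -8 + \sqrt{v + 2 v \left(-3 + v\right)}$)
$27 \cdot 3 + y{\left(-6 \right)} = 27 \cdot 3 - \left(8 - \sqrt{- 6 \left(-5 + 2 \left(-6\right)\right)}\right) = 81 - \left(8 - \sqrt{- 6 \left(-5 - 12\right)}\right) = 81 - \left(8 - \sqrt{\left(-6\right) \left(-17\right)}\right) = 81 - \left(8 - \sqrt{102}\right) = 73 + \sqrt{102}$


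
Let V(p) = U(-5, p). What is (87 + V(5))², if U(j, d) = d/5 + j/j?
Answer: 7921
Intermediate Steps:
U(j, d) = 1 + d/5 (U(j, d) = d*(⅕) + 1 = d/5 + 1 = 1 + d/5)
V(p) = 1 + p/5
(87 + V(5))² = (87 + (1 + (⅕)*5))² = (87 + (1 + 1))² = (87 + 2)² = 89² = 7921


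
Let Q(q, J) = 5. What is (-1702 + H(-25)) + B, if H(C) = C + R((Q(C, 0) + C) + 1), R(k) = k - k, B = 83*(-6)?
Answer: -2225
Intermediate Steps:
B = -498
R(k) = 0
H(C) = C (H(C) = C + 0 = C)
(-1702 + H(-25)) + B = (-1702 - 25) - 498 = -1727 - 498 = -2225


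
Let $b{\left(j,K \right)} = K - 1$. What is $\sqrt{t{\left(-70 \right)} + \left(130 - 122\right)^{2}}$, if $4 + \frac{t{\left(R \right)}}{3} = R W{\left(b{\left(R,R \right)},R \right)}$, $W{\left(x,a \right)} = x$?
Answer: $\sqrt{14962} \approx 122.32$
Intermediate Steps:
$b{\left(j,K \right)} = -1 + K$
$t{\left(R \right)} = -12 + 3 R \left(-1 + R\right)$
$\sqrt{t{\left(-70 \right)} + \left(130 - 122\right)^{2}} = \sqrt{\left(-12 + 3 \left(-70\right) \left(-1 - 70\right)\right) + \left(130 - 122\right)^{2}} = \sqrt{\left(-12 + 3 \left(-70\right) \left(-71\right)\right) + 8^{2}} = \sqrt{\left(-12 + 14910\right) + 64} = \sqrt{14898 + 64} = \sqrt{14962}$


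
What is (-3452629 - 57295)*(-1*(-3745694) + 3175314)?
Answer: -24292212083392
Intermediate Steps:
(-3452629 - 57295)*(-1*(-3745694) + 3175314) = -3509924*(3745694 + 3175314) = -3509924*6921008 = -24292212083392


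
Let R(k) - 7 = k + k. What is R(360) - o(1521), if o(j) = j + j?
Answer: -2315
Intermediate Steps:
R(k) = 7 + 2*k (R(k) = 7 + (k + k) = 7 + 2*k)
o(j) = 2*j
R(360) - o(1521) = (7 + 2*360) - 2*1521 = (7 + 720) - 1*3042 = 727 - 3042 = -2315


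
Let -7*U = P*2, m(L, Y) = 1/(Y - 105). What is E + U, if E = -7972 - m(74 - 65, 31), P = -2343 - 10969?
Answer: -2159313/518 ≈ -4168.6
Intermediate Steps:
P = -13312
m(L, Y) = 1/(-105 + Y)
E = -589927/74 (E = -7972 - 1/(-105 + 31) = -7972 - 1/(-74) = -7972 - 1*(-1/74) = -7972 + 1/74 = -589927/74 ≈ -7972.0)
U = 26624/7 (U = -(-13312)*2/7 = -⅐*(-26624) = 26624/7 ≈ 3803.4)
E + U = -589927/74 + 26624/7 = -2159313/518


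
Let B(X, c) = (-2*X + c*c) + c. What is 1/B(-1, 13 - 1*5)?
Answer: 1/74 ≈ 0.013514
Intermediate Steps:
B(X, c) = c + c² - 2*X (B(X, c) = (-2*X + c²) + c = (c² - 2*X) + c = c + c² - 2*X)
1/B(-1, 13 - 1*5) = 1/((13 - 1*5) + (13 - 1*5)² - 2*(-1)) = 1/((13 - 5) + (13 - 5)² + 2) = 1/(8 + 8² + 2) = 1/(8 + 64 + 2) = 1/74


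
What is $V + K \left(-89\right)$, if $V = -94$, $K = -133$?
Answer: $11743$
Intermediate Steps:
$V + K \left(-89\right) = -94 - -11837 = -94 + 11837 = 11743$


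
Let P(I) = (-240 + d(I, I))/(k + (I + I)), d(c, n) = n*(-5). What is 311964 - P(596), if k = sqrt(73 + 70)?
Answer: 443217644284/1420721 - 3220*sqrt(143)/1420721 ≈ 3.1197e+5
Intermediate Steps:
d(c, n) = -5*n
k = sqrt(143) ≈ 11.958
P(I) = (-240 - 5*I)/(sqrt(143) + 2*I) (P(I) = (-240 - 5*I)/(sqrt(143) + (I + I)) = (-240 - 5*I)/(sqrt(143) + 2*I))
311964 - P(596) = 311964 - 5*(-48 - 1*596)/(sqrt(143) + 2*596) = 311964 - 5*(-48 - 596)/(sqrt(143) + 1192) = 311964 - 5*(-644)/(1192 + sqrt(143)) = 311964 - (-3220)/(1192 + sqrt(143)) = 311964 + 3220/(1192 + sqrt(143))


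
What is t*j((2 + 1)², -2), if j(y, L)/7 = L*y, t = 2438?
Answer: -307188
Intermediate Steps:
j(y, L) = 7*L*y (j(y, L) = 7*(L*y) = 7*L*y)
t*j((2 + 1)², -2) = 2438*(7*(-2)*(2 + 1)²) = 2438*(7*(-2)*3²) = 2438*(7*(-2)*9) = 2438*(-126) = -307188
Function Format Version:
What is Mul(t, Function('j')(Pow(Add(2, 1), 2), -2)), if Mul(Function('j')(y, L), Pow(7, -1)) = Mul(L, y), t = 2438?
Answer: -307188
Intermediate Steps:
Function('j')(y, L) = Mul(7, L, y) (Function('j')(y, L) = Mul(7, Mul(L, y)) = Mul(7, L, y))
Mul(t, Function('j')(Pow(Add(2, 1), 2), -2)) = Mul(2438, Mul(7, -2, Pow(Add(2, 1), 2))) = Mul(2438, Mul(7, -2, Pow(3, 2))) = Mul(2438, Mul(7, -2, 9)) = Mul(2438, -126) = -307188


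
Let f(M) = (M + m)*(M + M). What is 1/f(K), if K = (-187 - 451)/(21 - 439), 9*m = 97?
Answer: 3249/122032 ≈ 0.026624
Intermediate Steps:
m = 97/9 (m = (1/9)*97 = 97/9 ≈ 10.778)
K = 29/19 (K = -638/(-418) = -638*(-1/418) = 29/19 ≈ 1.5263)
f(M) = 2*M*(97/9 + M) (f(M) = (M + 97/9)*(M + M) = (97/9 + M)*(2*M) = 2*M*(97/9 + M))
1/f(K) = 1/((2/9)*(29/19)*(97 + 9*(29/19))) = 1/((2/9)*(29/19)*(97 + 261/19)) = 1/((2/9)*(29/19)*(2104/19)) = 1/(122032/3249) = 3249/122032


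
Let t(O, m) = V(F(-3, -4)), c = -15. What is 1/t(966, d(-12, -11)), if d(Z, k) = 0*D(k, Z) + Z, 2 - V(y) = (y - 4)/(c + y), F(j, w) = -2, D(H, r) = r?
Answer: 17/28 ≈ 0.60714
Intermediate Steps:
V(y) = 2 - (-4 + y)/(-15 + y) (V(y) = 2 - (y - 4)/(-15 + y) = 2 - (-4 + y)/(-15 + y))
d(Z, k) = Z (d(Z, k) = 0*Z + Z = 0 + Z = Z)
t(O, m) = 28/17 (t(O, m) = (-26 - 2)/(-15 - 2) = -28/(-17) = -1/17*(-28) = 28/17)
1/t(966, d(-12, -11)) = 1/(28/17) = 17/28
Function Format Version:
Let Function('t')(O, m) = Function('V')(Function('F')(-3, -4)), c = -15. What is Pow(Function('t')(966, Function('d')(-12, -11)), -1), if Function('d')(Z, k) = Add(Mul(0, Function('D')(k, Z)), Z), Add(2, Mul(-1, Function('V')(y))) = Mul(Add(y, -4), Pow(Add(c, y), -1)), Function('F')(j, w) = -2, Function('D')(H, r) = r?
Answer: Rational(17, 28) ≈ 0.60714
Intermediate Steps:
Function('V')(y) = Add(2, Mul(-1, Pow(Add(-15, y), -1), Add(-4, y))) (Function('V')(y) = Add(2, Mul(-1, Mul(Add(y, -4), Pow(Add(-15, y), -1)))) = Add(2, Mul(-1, Mul(Add(-4, y), Pow(Add(-15, y), -1)))) = Add(2, Mul(-1, Mul(Pow(Add(-15, y), -1), Add(-4, y)))) = Add(2, Mul(-1, Pow(Add(-15, y), -1), Add(-4, y))))
Function('d')(Z, k) = Z (Function('d')(Z, k) = Add(Mul(0, Z), Z) = Add(0, Z) = Z)
Function('t')(O, m) = Rational(28, 17) (Function('t')(O, m) = Mul(Pow(Add(-15, -2), -1), Add(-26, -2)) = Mul(Pow(-17, -1), -28) = Mul(Rational(-1, 17), -28) = Rational(28, 17))
Pow(Function('t')(966, Function('d')(-12, -11)), -1) = Pow(Rational(28, 17), -1) = Rational(17, 28)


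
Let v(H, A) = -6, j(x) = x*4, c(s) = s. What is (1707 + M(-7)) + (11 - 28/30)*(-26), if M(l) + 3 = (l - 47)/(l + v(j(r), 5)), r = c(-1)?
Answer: 282052/195 ≈ 1446.4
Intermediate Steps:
r = -1
j(x) = 4*x
M(l) = -3 + (-47 + l)/(-6 + l) (M(l) = -3 + (l - 47)/(l - 6) = -3 + (-47 + l)/(-6 + l))
(1707 + M(-7)) + (11 - 28/30)*(-26) = (1707 + (-29 - 2*(-7))/(-6 - 7)) + (11 - 28/30)*(-26) = (1707 + (-29 + 14)/(-13)) + (11 - 28*1/30)*(-26) = (1707 - 1/13*(-15)) + (11 - 14/15)*(-26) = (1707 + 15/13) + (151/15)*(-26) = 22206/13 - 3926/15 = 282052/195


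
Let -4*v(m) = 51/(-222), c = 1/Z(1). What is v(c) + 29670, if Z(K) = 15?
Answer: 8782337/296 ≈ 29670.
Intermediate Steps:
c = 1/15 ≈ 0.066667
v(m) = 17/296 (v(m) = -51/(4*(-222)) = -51*(-1)/(4*222) = -¼*(-17/74) = 17/296)
v(c) + 29670 = 17/296 + 29670 = 8782337/296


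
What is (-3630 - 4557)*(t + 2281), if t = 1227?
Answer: -28719996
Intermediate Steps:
(-3630 - 4557)*(t + 2281) = (-3630 - 4557)*(1227 + 2281) = -8187*3508 = -28719996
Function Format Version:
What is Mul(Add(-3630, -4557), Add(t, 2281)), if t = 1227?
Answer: -28719996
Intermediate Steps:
Mul(Add(-3630, -4557), Add(t, 2281)) = Mul(Add(-3630, -4557), Add(1227, 2281)) = Mul(-8187, 3508) = -28719996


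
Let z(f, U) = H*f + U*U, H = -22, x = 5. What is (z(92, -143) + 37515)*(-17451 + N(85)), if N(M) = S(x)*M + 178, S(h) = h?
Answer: -942477120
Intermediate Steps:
N(M) = 178 + 5*M (N(M) = 5*M + 178 = 178 + 5*M)
z(f, U) = U² - 22*f (z(f, U) = -22*f + U*U = -22*f + U² = U² - 22*f)
(z(92, -143) + 37515)*(-17451 + N(85)) = (((-143)² - 22*92) + 37515)*(-17451 + (178 + 5*85)) = ((20449 - 2024) + 37515)*(-17451 + (178 + 425)) = (18425 + 37515)*(-17451 + 603) = 55940*(-16848) = -942477120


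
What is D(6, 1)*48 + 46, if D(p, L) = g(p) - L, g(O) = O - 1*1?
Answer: 238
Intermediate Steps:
g(O) = -1 + O (g(O) = O - 1 = -1 + O)
D(p, L) = -1 + p - L (D(p, L) = (-1 + p) - L = -1 + p - L)
D(6, 1)*48 + 46 = (-1 + 6 - 1*1)*48 + 46 = (-1 + 6 - 1)*48 + 46 = 4*48 + 46 = 192 + 46 = 238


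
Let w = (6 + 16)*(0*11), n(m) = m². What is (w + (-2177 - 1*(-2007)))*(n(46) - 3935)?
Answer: 309230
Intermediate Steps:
w = 0 (w = 22*0 = 0)
(w + (-2177 - 1*(-2007)))*(n(46) - 3935) = (0 + (-2177 - 1*(-2007)))*(46² - 3935) = (0 + (-2177 + 2007))*(2116 - 3935) = (0 - 170)*(-1819) = -170*(-1819) = 309230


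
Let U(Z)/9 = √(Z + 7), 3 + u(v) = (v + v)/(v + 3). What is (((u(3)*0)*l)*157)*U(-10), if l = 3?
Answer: 0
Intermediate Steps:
u(v) = -3 + 2*v/(3 + v) (u(v) = -3 + (v + v)/(v + 3) = -3 + (2*v)/(3 + v) = -3 + 2*v/(3 + v))
U(Z) = 9*√(7 + Z) (U(Z) = 9*√(Z + 7) = 9*√(7 + Z))
(((u(3)*0)*l)*157)*U(-10) = (((((-9 - 1*3)/(3 + 3))*0)*3)*157)*(9*√(7 - 10)) = (((((-9 - 3)/6)*0)*3)*157)*(9*√(-3)) = (((((⅙)*(-12))*0)*3)*157)*(9*(I*√3)) = ((-2*0*3)*157)*(9*I*√3) = ((0*3)*157)*(9*I*√3) = (0*157)*(9*I*√3) = 0*(9*I*√3) = 0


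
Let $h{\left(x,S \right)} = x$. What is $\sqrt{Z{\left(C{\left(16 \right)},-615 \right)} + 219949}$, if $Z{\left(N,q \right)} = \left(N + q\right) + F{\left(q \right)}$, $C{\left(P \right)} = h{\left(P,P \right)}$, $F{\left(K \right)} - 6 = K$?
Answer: $\sqrt{218741} \approx 467.7$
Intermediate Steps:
$F{\left(K \right)} = 6 + K$
$C{\left(P \right)} = P$
$Z{\left(N,q \right)} = 6 + N + 2 q$ ($Z{\left(N,q \right)} = \left(N + q\right) + \left(6 + q\right) = 6 + N + 2 q$)
$\sqrt{Z{\left(C{\left(16 \right)},-615 \right)} + 219949} = \sqrt{\left(6 + 16 + 2 \left(-615\right)\right) + 219949} = \sqrt{\left(6 + 16 - 1230\right) + 219949} = \sqrt{-1208 + 219949} = \sqrt{218741}$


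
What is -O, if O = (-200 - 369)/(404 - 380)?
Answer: 569/24 ≈ 23.708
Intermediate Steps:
O = -569/24 ≈ -23.708
-O = -1*(-569/24) = 569/24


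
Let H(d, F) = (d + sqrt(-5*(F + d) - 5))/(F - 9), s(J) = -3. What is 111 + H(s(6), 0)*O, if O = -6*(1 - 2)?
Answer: 113 - 2*sqrt(10)/3 ≈ 110.89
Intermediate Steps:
O = 6 (O = -6*(-1) = 6)
H(d, F) = (d + sqrt(-5 - 5*F - 5*d))/(-9 + F) (H(d, F) = (d + sqrt((-5*F - 5*d) - 5))/(-9 + F) = (d + sqrt(-5 - 5*F - 5*d))/(-9 + F))
111 + H(s(6), 0)*O = 111 + ((-3 + sqrt(-5 - 5*0 - 5*(-3)))/(-9 + 0))*6 = 111 + ((-3 + sqrt(-5 + 0 + 15))/(-9))*6 = 111 - (-3 + sqrt(10))/9*6 = 111 + (1/3 - sqrt(10)/9)*6 = 111 + (2 - 2*sqrt(10)/3) = 113 - 2*sqrt(10)/3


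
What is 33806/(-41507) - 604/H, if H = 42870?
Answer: -737166724/889702545 ≈ -0.82855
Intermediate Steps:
33806/(-41507) - 604/H = 33806/(-41507) - 604/42870 = 33806*(-1/41507) - 604*1/42870 = -33806/41507 - 302/21435 = -737166724/889702545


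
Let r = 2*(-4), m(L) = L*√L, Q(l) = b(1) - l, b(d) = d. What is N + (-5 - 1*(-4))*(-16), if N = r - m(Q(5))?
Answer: 8 + 8*I ≈ 8.0 + 8.0*I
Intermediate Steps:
Q(l) = 1 - l
m(L) = L^(3/2)
r = -8
N = -8 + 8*I (N = -8 - (1 - 1*5)^(3/2) = -8 - (1 - 5)^(3/2) = -8 - (-4)^(3/2) = -8 - (-8)*I = -8 + 8*I ≈ -8.0 + 8.0*I)
N + (-5 - 1*(-4))*(-16) = (-8 + 8*I) + (-5 - 1*(-4))*(-16) = (-8 + 8*I) + (-5 + 4)*(-16) = (-8 + 8*I) - 1*(-16) = (-8 + 8*I) + 16 = 8 + 8*I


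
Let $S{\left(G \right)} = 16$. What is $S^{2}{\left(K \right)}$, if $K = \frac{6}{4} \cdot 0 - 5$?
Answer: $256$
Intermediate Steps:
$K = -5$ ($K = 6 \cdot \frac{1}{4} \cdot 0 - 5 = \frac{3}{2} \cdot 0 - 5 = 0 - 5 = -5$)
$S^{2}{\left(K \right)} = 16^{2} = 256$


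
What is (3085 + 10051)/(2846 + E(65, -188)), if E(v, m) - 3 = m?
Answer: 13136/2661 ≈ 4.9365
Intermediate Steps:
E(v, m) = 3 + m
(3085 + 10051)/(2846 + E(65, -188)) = (3085 + 10051)/(2846 + (3 - 188)) = 13136/(2846 - 185) = 13136/2661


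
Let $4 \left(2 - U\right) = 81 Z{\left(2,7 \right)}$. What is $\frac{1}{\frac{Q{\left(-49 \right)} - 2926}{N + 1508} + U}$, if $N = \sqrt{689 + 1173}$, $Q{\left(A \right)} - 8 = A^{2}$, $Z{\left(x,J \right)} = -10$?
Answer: $\frac{927771346}{189410903711} - \frac{7238 \sqrt{38}}{189410903711} \approx 0.004898$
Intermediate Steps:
$Q{\left(A \right)} = 8 + A^{2}$
$U = \frac{409}{2}$ ($U = 2 - \frac{81 \left(-10\right)}{4} = 2 - - \frac{405}{2} = 2 + \frac{405}{2} = \frac{409}{2} \approx 204.5$)
$N = 7 \sqrt{38}$ ($N = \sqrt{1862} = 7 \sqrt{38} \approx 43.151$)
$\frac{1}{\frac{Q{\left(-49 \right)} - 2926}{N + 1508} + U} = \frac{1}{\frac{\left(8 + \left(-49\right)^{2}\right) - 2926}{7 \sqrt{38} + 1508} + \frac{409}{2}} = \frac{1}{\frac{\left(8 + 2401\right) - 2926}{1508 + 7 \sqrt{38}} + \frac{409}{2}} = \frac{1}{\frac{2409 - 2926}{1508 + 7 \sqrt{38}} + \frac{409}{2}} = \frac{1}{- \frac{517}{1508 + 7 \sqrt{38}} + \frac{409}{2}} = \frac{1}{\frac{409}{2} - \frac{517}{1508 + 7 \sqrt{38}}}$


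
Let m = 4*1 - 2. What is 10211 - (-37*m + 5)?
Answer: 10280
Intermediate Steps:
m = 2 (m = 4 - 2 = 2)
10211 - (-37*m + 5) = 10211 - (-37*2 + 5) = 10211 - (-74 + 5) = 10211 - 1*(-69) = 10211 + 69 = 10280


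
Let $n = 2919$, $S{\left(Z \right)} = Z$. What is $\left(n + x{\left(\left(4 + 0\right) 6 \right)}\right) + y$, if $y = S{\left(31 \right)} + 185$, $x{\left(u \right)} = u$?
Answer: $3159$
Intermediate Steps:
$y = 216$ ($y = 31 + 185 = 216$)
$\left(n + x{\left(\left(4 + 0\right) 6 \right)}\right) + y = \left(2919 + \left(4 + 0\right) 6\right) + 216 = \left(2919 + 4 \cdot 6\right) + 216 = \left(2919 + 24\right) + 216 = 2943 + 216 = 3159$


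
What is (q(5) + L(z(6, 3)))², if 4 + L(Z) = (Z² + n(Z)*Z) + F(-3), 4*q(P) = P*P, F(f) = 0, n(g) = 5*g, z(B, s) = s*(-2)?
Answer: 762129/16 ≈ 47633.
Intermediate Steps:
z(B, s) = -2*s
q(P) = P²/4 (q(P) = (P*P)/4 = P²/4)
L(Z) = -4 + 6*Z² (L(Z) = -4 + ((Z² + (5*Z)*Z) + 0) = -4 + ((Z² + 5*Z²) + 0) = -4 + (6*Z² + 0) = -4 + 6*Z²)
(q(5) + L(z(6, 3)))² = ((¼)*5² + (-4 + 6*(-2*3)²))² = ((¼)*25 + (-4 + 6*(-6)²))² = (25/4 + (-4 + 6*36))² = (25/4 + (-4 + 216))² = (25/4 + 212)² = (873/4)² = 762129/16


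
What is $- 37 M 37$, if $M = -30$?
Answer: $41070$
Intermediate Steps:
$- 37 M 37 = \left(-37\right) \left(-30\right) 37 = 1110 \cdot 37 = 41070$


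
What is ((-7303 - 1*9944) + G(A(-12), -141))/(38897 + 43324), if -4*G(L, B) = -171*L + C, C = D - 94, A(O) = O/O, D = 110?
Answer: -68833/328884 ≈ -0.20929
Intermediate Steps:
A(O) = 1
C = 16 (C = 110 - 94 = 16)
G(L, B) = -4 + 171*L/4 (G(L, B) = -(-171*L + 16)/4 = -(16 - 171*L)/4 = -4 + 171*L/4)
((-7303 - 1*9944) + G(A(-12), -141))/(38897 + 43324) = ((-7303 - 1*9944) + (-4 + (171/4)*1))/(38897 + 43324) = ((-7303 - 9944) + (-4 + 171/4))/82221 = (-17247 + 155/4)*(1/82221) = -68833/4*1/82221 = -68833/328884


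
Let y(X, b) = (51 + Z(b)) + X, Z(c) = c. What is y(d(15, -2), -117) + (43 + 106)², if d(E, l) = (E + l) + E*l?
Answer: 22118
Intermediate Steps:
d(E, l) = E + l + E*l
y(X, b) = 51 + X + b (y(X, b) = (51 + b) + X = 51 + X + b)
y(d(15, -2), -117) + (43 + 106)² = (51 + (15 - 2 + 15*(-2)) - 117) + (43 + 106)² = (51 + (15 - 2 - 30) - 117) + 149² = (51 - 17 - 117) + 22201 = -83 + 22201 = 22118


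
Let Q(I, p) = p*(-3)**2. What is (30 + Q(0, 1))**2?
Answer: 1521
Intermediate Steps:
Q(I, p) = 9*p (Q(I, p) = p*9 = 9*p)
(30 + Q(0, 1))**2 = (30 + 9*1)**2 = (30 + 9)**2 = 39**2 = 1521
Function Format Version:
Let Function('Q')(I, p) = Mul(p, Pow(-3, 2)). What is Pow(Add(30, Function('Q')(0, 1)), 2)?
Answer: 1521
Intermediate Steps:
Function('Q')(I, p) = Mul(9, p) (Function('Q')(I, p) = Mul(p, 9) = Mul(9, p))
Pow(Add(30, Function('Q')(0, 1)), 2) = Pow(Add(30, Mul(9, 1)), 2) = Pow(Add(30, 9), 2) = Pow(39, 2) = 1521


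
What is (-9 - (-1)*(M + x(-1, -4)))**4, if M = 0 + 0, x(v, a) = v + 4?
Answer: 1296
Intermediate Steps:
x(v, a) = 4 + v
M = 0
(-9 - (-1)*(M + x(-1, -4)))**4 = (-9 - (-1)*(0 + (4 - 1)))**4 = (-9 - (-1)*(0 + 3))**4 = (-9 - (-1)*3)**4 = (-9 - 1*(-3))**4 = (-9 + 3)**4 = (-6)**4 = 1296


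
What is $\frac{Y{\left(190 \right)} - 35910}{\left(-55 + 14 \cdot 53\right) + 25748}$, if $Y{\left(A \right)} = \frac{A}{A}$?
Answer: $- \frac{35909}{26435} \approx -1.3584$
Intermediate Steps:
$Y{\left(A \right)} = 1$
$\frac{Y{\left(190 \right)} - 35910}{\left(-55 + 14 \cdot 53\right) + 25748} = \frac{1 - 35910}{\left(-55 + 14 \cdot 53\right) + 25748} = - \frac{35909}{\left(-55 + 742\right) + 25748} = - \frac{35909}{687 + 25748} = - \frac{35909}{26435}$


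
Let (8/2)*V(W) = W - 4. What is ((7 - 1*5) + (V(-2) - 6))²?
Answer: 121/4 ≈ 30.250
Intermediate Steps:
V(W) = -1 + W/4 (V(W) = (W - 4)/4 = (-4 + W)/4 = -1 + W/4)
((7 - 1*5) + (V(-2) - 6))² = ((7 - 1*5) + ((-1 + (¼)*(-2)) - 6))² = ((7 - 5) + ((-1 - ½) - 6))² = (2 + (-3/2 - 6))² = (2 - 15/2)² = (-11/2)² = 121/4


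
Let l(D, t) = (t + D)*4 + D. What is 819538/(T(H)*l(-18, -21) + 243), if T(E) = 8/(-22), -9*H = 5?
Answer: 9014918/3369 ≈ 2675.8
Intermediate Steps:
H = -5/9 (H = -1/9*5 = -5/9 ≈ -0.55556)
T(E) = -4/11 (T(E) = 8*(-1/22) = -4/11)
l(D, t) = 4*t + 5*D (l(D, t) = (D + t)*4 + D = (4*D + 4*t) + D = 4*t + 5*D)
819538/(T(H)*l(-18, -21) + 243) = 819538/(-4*(4*(-21) + 5*(-18))/11 + 243) = 819538/(-4*(-84 - 90)/11 + 243) = 819538/(-4/11*(-174) + 243) = 819538/(696/11 + 243) = 819538/(3369/11) = 819538*(11/3369) = 9014918/3369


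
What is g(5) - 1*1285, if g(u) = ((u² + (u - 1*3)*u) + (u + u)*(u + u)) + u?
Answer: -1145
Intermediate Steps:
g(u) = u + 5*u² + u*(-3 + u) (g(u) = ((u² + (u - 3)*u) + (2*u)*(2*u)) + u = ((u² + (-3 + u)*u) + 4*u²) + u = ((u² + u*(-3 + u)) + 4*u²) + u = (5*u² + u*(-3 + u)) + u = u + 5*u² + u*(-3 + u))
g(5) - 1*1285 = 2*5*(-1 + 3*5) - 1*1285 = 2*5*(-1 + 15) - 1285 = 2*5*14 - 1285 = 140 - 1285 = -1145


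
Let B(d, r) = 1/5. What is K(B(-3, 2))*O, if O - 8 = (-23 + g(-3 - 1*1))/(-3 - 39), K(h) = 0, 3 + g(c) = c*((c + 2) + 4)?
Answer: 0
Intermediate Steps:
g(c) = -3 + c*(6 + c) (g(c) = -3 + c*((c + 2) + 4) = -3 + c*((2 + c) + 4) = -3 + c*(6 + c))
B(d, r) = ⅕
O = 185/21 (O = 8 + (-23 + (-3 + (-3 - 1*1)² + 6*(-3 - 1*1)))/(-3 - 39) = 8 + (-23 + (-3 + (-3 - 1)² + 6*(-3 - 1)))/(-42) = 8 + (-23 + (-3 + (-4)² + 6*(-4)))*(-1/42) = 8 + (-23 + (-3 + 16 - 24))*(-1/42) = 8 + (-23 - 11)*(-1/42) = 8 - 34*(-1/42) = 8 + 17/21 = 185/21 ≈ 8.8095)
K(B(-3, 2))*O = 0*(185/21) = 0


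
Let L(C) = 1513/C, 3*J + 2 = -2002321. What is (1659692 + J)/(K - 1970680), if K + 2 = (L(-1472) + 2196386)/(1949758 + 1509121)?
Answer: -5052016087837888/10033664828744937 ≈ -0.50351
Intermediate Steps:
J = -667441 (J = -⅔ + (⅓)*(-2002321) = -⅔ - 2002321/3 = -667441)
K = -6949861097/5091469888 (K = -2 + (1513/(-1472) + 2196386)/(1949758 + 1509121) = -2 + (1513*(-1/1472) + 2196386)/3458879 = -2 + (-1513/1472 + 2196386)*(1/3458879) = -2 + (3233078679/1472)*(1/3458879) = -2 + 3233078679/5091469888 = -6949861097/5091469888 ≈ -1.3650)
(1659692 + J)/(K - 1970680) = (1659692 - 667441)/(-6949861097/5091469888 - 1970680) = 992251/(-10033664828744937/5091469888) = 992251*(-5091469888/10033664828744937) = -5052016087837888/10033664828744937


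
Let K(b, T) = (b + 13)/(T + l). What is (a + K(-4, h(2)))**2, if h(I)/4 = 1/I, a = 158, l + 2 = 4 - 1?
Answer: 25921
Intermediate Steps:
l = 1 (l = -2 + (4 - 1) = -2 + 3 = 1)
h(I) = 4/I
K(b, T) = (13 + b)/(1 + T) (K(b, T) = (b + 13)/(T + 1) = (13 + b)/(1 + T))
(a + K(-4, h(2)))**2 = (158 + (13 - 4)/(1 + 4/2))**2 = (158 + 9/(1 + 4*(1/2)))**2 = (158 + 9/(1 + 2))**2 = (158 + 9/3)**2 = (158 + (1/3)*9)**2 = (158 + 3)**2 = 161**2 = 25921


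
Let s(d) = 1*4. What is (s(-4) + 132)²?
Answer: 18496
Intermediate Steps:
s(d) = 4
(s(-4) + 132)² = (4 + 132)² = 136² = 18496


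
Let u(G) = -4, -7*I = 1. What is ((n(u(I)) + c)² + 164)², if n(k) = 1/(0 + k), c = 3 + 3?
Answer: 9941409/256 ≈ 38834.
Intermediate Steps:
I = -⅐ (I = -⅐*1 = -⅐ ≈ -0.14286)
c = 6
n(k) = 1/k
((n(u(I)) + c)² + 164)² = ((1/(-4) + 6)² + 164)² = ((-¼ + 6)² + 164)² = ((23/4)² + 164)² = (529/16 + 164)² = (3153/16)² = 9941409/256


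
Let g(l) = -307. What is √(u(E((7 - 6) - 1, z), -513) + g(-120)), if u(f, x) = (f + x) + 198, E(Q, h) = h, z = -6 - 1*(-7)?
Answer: 3*I*√69 ≈ 24.92*I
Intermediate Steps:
z = 1 (z = -6 + 7 = 1)
u(f, x) = 198 + f + x
√(u(E((7 - 6) - 1, z), -513) + g(-120)) = √((198 + 1 - 513) - 307) = √(-314 - 307) = √(-621) = 3*I*√69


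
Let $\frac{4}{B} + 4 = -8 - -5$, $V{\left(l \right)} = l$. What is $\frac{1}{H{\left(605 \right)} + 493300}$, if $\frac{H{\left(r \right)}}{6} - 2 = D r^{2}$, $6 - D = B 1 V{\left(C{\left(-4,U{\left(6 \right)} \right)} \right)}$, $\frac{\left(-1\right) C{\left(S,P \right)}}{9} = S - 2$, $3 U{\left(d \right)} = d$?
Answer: $\frac{7}{570059884} \approx 1.2279 \cdot 10^{-8}$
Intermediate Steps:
$U{\left(d \right)} = \frac{d}{3}$
$C{\left(S,P \right)} = 18 - 9 S$ ($C{\left(S,P \right)} = - 9 \left(S - 2\right) = - 9 \left(-2 + S\right) = 18 - 9 S$)
$B = - \frac{4}{7}$ ($B = \frac{4}{-4 - 3} = \frac{4}{-7} = 4 \left(- \frac{1}{7}\right) = - \frac{4}{7} \approx -0.57143$)
$D = \frac{258}{7}$ ($D = 6 - - \frac{4 \cdot 1 \left(18 - -36\right)}{7} = 6 - - \frac{4 \cdot 1 \left(18 + 36\right)}{7} = 6 - - \frac{4 \cdot 1 \cdot 54}{7} = 6 - \left(- \frac{4}{7}\right) 54 = 6 - - \frac{216}{7} = 6 + \frac{216}{7} = \frac{258}{7} \approx 36.857$)
$H{\left(r \right)} = 12 + \frac{1548 r^{2}}{7}$ ($H{\left(r \right)} = 12 + 6 \frac{258 r^{2}}{7} = 12 + \frac{1548 r^{2}}{7}$)
$\frac{1}{H{\left(605 \right)} + 493300} = \frac{1}{\left(12 + \frac{1548 \cdot 605^{2}}{7}\right) + 493300} = \frac{1}{\left(12 + \frac{1548}{7} \cdot 366025\right) + 493300} = \frac{1}{\left(12 + \frac{566606700}{7}\right) + 493300} = \frac{1}{\frac{566606784}{7} + 493300} = \frac{1}{\frac{570059884}{7}} = \frac{7}{570059884}$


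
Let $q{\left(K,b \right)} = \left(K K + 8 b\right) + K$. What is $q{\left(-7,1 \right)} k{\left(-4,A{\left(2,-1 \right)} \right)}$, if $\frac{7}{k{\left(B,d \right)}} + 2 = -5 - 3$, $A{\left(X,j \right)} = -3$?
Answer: $-35$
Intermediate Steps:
$k{\left(B,d \right)} = - \frac{7}{10}$ ($k{\left(B,d \right)} = \frac{7}{-2 - 8} = \frac{7}{-10} = 7 \left(- \frac{1}{10}\right) = - \frac{7}{10}$)
$q{\left(K,b \right)} = K + K^{2} + 8 b$ ($q{\left(K,b \right)} = \left(K^{2} + 8 b\right) + K = K + K^{2} + 8 b$)
$q{\left(-7,1 \right)} k{\left(-4,A{\left(2,-1 \right)} \right)} = \left(-7 + \left(-7\right)^{2} + 8 \cdot 1\right) \left(- \frac{7}{10}\right) = \left(-7 + 49 + 8\right) \left(- \frac{7}{10}\right) = 50 \left(- \frac{7}{10}\right) = -35$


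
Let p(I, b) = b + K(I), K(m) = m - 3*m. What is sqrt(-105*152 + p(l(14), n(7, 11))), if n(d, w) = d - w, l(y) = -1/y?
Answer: 193*I*sqrt(21)/7 ≈ 126.35*I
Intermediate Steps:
K(m) = -2*m
p(I, b) = b - 2*I
sqrt(-105*152 + p(l(14), n(7, 11))) = sqrt(-105*152 + ((7 - 1*11) - (-2)/14)) = sqrt(-15960 + ((7 - 11) - (-2)/14)) = sqrt(-15960 + (-4 - 2*(-1/14))) = sqrt(-15960 + (-4 + 1/7)) = sqrt(-15960 - 27/7) = sqrt(-111747/7) = 193*I*sqrt(21)/7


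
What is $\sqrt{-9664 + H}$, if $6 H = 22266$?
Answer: $i \sqrt{5953} \approx 77.156 i$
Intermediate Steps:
$H = 3711$ ($H = \frac{1}{6} \cdot 22266 = 3711$)
$\sqrt{-9664 + H} = \sqrt{-9664 + 3711} = \sqrt{-5953} = i \sqrt{5953}$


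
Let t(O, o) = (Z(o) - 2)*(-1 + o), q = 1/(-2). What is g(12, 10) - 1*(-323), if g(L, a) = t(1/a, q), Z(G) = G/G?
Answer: 649/2 ≈ 324.50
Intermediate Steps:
q = -1/2 ≈ -0.50000
Z(G) = 1
t(O, o) = 1 - o (t(O, o) = (1 - 2)*(-1 + o) = -(-1 + o) = 1 - o)
g(L, a) = 3/2 (g(L, a) = 1 - 1*(-1/2) = 1 + 1/2 = 3/2)
g(12, 10) - 1*(-323) = 3/2 - 1*(-323) = 3/2 + 323 = 649/2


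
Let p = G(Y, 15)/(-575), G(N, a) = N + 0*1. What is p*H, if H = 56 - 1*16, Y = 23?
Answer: -8/5 ≈ -1.6000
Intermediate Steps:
H = 40 (H = 56 - 16 = 40)
G(N, a) = N (G(N, a) = N + 0 = N)
p = -1/25 (p = 23/(-575) = 23*(-1/575) = -1/25 ≈ -0.040000)
p*H = -1/25*40 = -8/5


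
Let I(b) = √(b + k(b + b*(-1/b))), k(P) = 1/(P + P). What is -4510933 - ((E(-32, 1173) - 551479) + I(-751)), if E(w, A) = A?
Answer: -3960627 - I*√106173470/376 ≈ -3.9606e+6 - 27.404*I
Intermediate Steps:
k(P) = 1/(2*P)
I(b) = √(b + 1/(2*(-1 + b))) (I(b) = √(b + 1/(2*(b + b*(-1/b)))) = √(b + 1/(2*(b - 1))) = √(b + 1/(2*(-1 + b))))
-4510933 - ((E(-32, 1173) - 551479) + I(-751)) = -4510933 - ((1173 - 551479) + √2*√(1/(-1 - 751) + 2*(-751))/2) = -4510933 - (-550306 + √2*√(1/(-752) - 1502)/2) = -4510933 - (-550306 + √2*√(-1/752 - 1502)/2) = -4510933 - (-550306 + √2*√(-1129505/752)/2) = -4510933 - (-550306 + √2*(I*√53086735/188)/2) = -4510933 - (-550306 + I*√106173470/376) = -4510933 + (550306 - I*√106173470/376) = -3960627 - I*√106173470/376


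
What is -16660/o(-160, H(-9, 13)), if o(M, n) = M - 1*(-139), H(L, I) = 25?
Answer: 2380/3 ≈ 793.33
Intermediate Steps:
o(M, n) = 139 + M (o(M, n) = M + 139 = 139 + M)
-16660/o(-160, H(-9, 13)) = -16660/(139 - 160) = -16660/(-21) = -16660*(-1/21) = 2380/3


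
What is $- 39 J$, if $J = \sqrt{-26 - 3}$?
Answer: $- 39 i \sqrt{29} \approx - 210.02 i$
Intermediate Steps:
$J = i \sqrt{29}$ ($J = \sqrt{-29} = i \sqrt{29} \approx 5.3852 i$)
$- 39 J = - 39 i \sqrt{29}$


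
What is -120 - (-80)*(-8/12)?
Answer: -520/3 ≈ -173.33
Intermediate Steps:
-120 - (-80)*(-8/12) = -120 - (-80)*(-8*1/12) = -120 - (-80)*(-2)/3 = -120 - 16*10/3 = -120 - 160/3 = -520/3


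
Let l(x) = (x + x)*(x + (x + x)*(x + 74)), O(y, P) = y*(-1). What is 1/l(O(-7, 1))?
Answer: 1/15974 ≈ 6.2602e-5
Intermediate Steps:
O(y, P) = -y
l(x) = 2*x*(x + 2*x*(74 + x)) (l(x) = (2*x)*(x + (2*x)*(74 + x)) = (2*x)*(x + 2*x*(74 + x)) = 2*x*(x + 2*x*(74 + x)))
1/l(O(-7, 1)) = 1/((-1*(-7))²*(298 + 4*(-1*(-7)))) = 1/(7²*(298 + 4*7)) = 1/(49*(298 + 28)) = 1/(49*326) = 1/15974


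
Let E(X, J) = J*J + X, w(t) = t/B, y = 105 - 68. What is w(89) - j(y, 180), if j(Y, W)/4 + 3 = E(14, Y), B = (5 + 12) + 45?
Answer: -342151/62 ≈ -5518.6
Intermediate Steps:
y = 37
B = 62 (B = 17 + 45 = 62)
w(t) = t/62
E(X, J) = X + J² (E(X, J) = J² + X = X + J²)
j(Y, W) = 44 + 4*Y² (j(Y, W) = -12 + 4*(14 + Y²) = -12 + (56 + 4*Y²) = 44 + 4*Y²)
w(89) - j(y, 180) = (1/62)*89 - (44 + 4*37²) = 89/62 - (44 + 4*1369) = 89/62 - (44 + 5476) = 89/62 - 1*5520 = 89/62 - 5520 = -342151/62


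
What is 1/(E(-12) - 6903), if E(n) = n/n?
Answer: -1/6902 ≈ -0.00014489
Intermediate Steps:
E(n) = 1
1/(E(-12) - 6903) = 1/(1 - 6903) = 1/(-6902) = -1/6902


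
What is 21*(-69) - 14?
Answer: -1463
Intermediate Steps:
21*(-69) - 14 = -1449 - 14 = -1463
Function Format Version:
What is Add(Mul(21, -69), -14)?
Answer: -1463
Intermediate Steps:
Add(Mul(21, -69), -14) = Add(-1449, -14) = -1463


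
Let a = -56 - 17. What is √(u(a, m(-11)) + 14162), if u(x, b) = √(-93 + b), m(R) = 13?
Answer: √(14162 + 4*I*√5) ≈ 119.0 + 0.0376*I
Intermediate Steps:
a = -73
√(u(a, m(-11)) + 14162) = √(√(-93 + 13) + 14162) = √(√(-80) + 14162) = √(4*I*√5 + 14162) = √(14162 + 4*I*√5)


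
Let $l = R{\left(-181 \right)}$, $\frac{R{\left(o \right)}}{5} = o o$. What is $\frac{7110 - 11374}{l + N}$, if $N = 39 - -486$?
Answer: $- \frac{2132}{82165} \approx -0.025948$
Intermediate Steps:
$R{\left(o \right)} = 5 o^{2}$ ($R{\left(o \right)} = 5 o o = 5 o^{2}$)
$l = 163805$ ($l = 5 \left(-181\right)^{2} = 5 \cdot 32761 = 163805$)
$N = 525$ ($N = 39 + 486 = 525$)
$\frac{7110 - 11374}{l + N} = \frac{7110 - 11374}{163805 + 525} = - \frac{4264}{164330} = \left(-4264\right) \frac{1}{164330} = - \frac{2132}{82165}$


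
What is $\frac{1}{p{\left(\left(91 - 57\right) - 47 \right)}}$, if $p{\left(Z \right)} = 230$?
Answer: $\frac{1}{230} \approx 0.0043478$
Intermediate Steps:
$\frac{1}{p{\left(\left(91 - 57\right) - 47 \right)}} = \frac{1}{230}$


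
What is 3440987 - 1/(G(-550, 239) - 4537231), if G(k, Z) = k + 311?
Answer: 15613375282891/4537470 ≈ 3.4410e+6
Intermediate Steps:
G(k, Z) = 311 + k
3440987 - 1/(G(-550, 239) - 4537231) = 3440987 - 1/((311 - 550) - 4537231) = 3440987 - 1/(-239 - 4537231) = 3440987 - 1/(-4537470) = 3440987 - 1*(-1/4537470) = 3440987 + 1/4537470 = 15613375282891/4537470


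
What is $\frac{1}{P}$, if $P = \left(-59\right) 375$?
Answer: $- \frac{1}{22125} \approx -4.5198 \cdot 10^{-5}$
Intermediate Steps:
$P = -22125$
$\frac{1}{P} = \frac{1}{-22125} = - \frac{1}{22125}$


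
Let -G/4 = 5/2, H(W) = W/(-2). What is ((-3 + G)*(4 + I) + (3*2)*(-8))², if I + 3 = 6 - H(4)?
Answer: 27225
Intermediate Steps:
H(W) = -W/2 (H(W) = W*(-½) = -W/2)
G = -10 (G = -20/2 = -4*5/2 = -10)
I = 5 (I = -3 + (6 - (-1)*4/2) = -3 + (6 - 1*(-2)) = -3 + (6 + 2) = -3 + 8 = 5)
((-3 + G)*(4 + I) + (3*2)*(-8))² = ((-3 - 10)*(4 + 5) + (3*2)*(-8))² = (-13*9 + 6*(-8))² = (-117 - 48)² = (-165)² = 27225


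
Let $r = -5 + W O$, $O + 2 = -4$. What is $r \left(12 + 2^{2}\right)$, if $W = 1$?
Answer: $-176$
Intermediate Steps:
$O = -6$ ($O = -2 - 4 = -6$)
$r = -11$ ($r = -5 + 1 \left(-6\right) = -5 - 6 = -11$)
$r \left(12 + 2^{2}\right) = - 11 \left(12 + 2^{2}\right) = - 11 \left(12 + 4\right) = \left(-11\right) 16 = -176$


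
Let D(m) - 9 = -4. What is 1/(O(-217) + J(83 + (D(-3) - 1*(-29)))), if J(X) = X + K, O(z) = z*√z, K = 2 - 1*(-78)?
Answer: 197/10257122 + 217*I*√217/10257122 ≈ 1.9206e-5 + 0.00031165*I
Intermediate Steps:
D(m) = 5 (D(m) = 9 - 4 = 5)
K = 80 (K = 2 + 78 = 80)
O(z) = z^(3/2)
J(X) = 80 + X (J(X) = X + 80 = 80 + X)
1/(O(-217) + J(83 + (D(-3) - 1*(-29)))) = 1/((-217)^(3/2) + (80 + (83 + (5 - 1*(-29))))) = 1/(-217*I*√217 + (80 + (83 + (5 + 29)))) = 1/(-217*I*√217 + (80 + (83 + 34))) = 1/(-217*I*√217 + (80 + 117)) = 1/(-217*I*√217 + 197) = 1/(197 - 217*I*√217)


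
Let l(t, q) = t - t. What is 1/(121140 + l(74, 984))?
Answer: 1/121140 ≈ 8.2549e-6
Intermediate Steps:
l(t, q) = 0
1/(121140 + l(74, 984)) = 1/(121140 + 0) = 1/121140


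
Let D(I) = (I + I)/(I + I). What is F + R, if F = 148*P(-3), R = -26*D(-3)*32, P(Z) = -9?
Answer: -2164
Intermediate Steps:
D(I) = 1 (D(I) = (2*I)/((2*I)) = (2*I)*(1/(2*I)) = 1)
R = -832 (R = -26*1*32 = -26*32 = -832)
F = -1332 (F = 148*(-9) = -1332)
F + R = -1332 - 832 = -2164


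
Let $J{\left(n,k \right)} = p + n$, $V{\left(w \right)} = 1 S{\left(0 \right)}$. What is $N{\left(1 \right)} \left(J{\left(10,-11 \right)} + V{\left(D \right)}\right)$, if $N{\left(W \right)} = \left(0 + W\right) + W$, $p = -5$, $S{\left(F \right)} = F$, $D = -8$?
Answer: $10$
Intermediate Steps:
$V{\left(w \right)} = 0$ ($V{\left(w \right)} = 1 \cdot 0 = 0$)
$J{\left(n,k \right)} = -5 + n$
$N{\left(W \right)} = 2 W$ ($N{\left(W \right)} = W + W = 2 W$)
$N{\left(1 \right)} \left(J{\left(10,-11 \right)} + V{\left(D \right)}\right) = 2 \cdot 1 \left(\left(-5 + 10\right) + 0\right) = 2 \left(5 + 0\right) = 2 \cdot 5 = 10$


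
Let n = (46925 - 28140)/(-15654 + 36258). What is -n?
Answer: -1105/1212 ≈ -0.91172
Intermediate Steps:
n = 1105/1212 (n = 18785/20604 = 18785*(1/20604) = 1105/1212 ≈ 0.91172)
-n = -1*1105/1212 = -1105/1212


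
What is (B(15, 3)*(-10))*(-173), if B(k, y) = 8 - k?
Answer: -12110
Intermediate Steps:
(B(15, 3)*(-10))*(-173) = ((8 - 1*15)*(-10))*(-173) = ((8 - 15)*(-10))*(-173) = -7*(-10)*(-173) = 70*(-173) = -12110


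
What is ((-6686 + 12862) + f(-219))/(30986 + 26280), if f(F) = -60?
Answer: 278/2603 ≈ 0.10680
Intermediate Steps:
((-6686 + 12862) + f(-219))/(30986 + 26280) = ((-6686 + 12862) - 60)/(30986 + 26280) = (6176 - 60)/57266 = 6116*(1/57266) = 278/2603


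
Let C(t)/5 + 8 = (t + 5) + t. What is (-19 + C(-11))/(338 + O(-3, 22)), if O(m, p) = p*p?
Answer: -24/137 ≈ -0.17518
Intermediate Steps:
C(t) = -15 + 10*t (C(t) = -40 + 5*((t + 5) + t) = -40 + 5*((5 + t) + t) = -40 + 5*(5 + 2*t) = -40 + (25 + 10*t) = -15 + 10*t)
O(m, p) = p²
(-19 + C(-11))/(338 + O(-3, 22)) = (-19 + (-15 + 10*(-11)))/(338 + 22²) = (-19 + (-15 - 110))/(338 + 484) = (-19 - 125)/822 = -144*1/822 = -24/137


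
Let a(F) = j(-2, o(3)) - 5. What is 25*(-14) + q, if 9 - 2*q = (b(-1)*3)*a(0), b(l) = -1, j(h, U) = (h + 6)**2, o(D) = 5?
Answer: -329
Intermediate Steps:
j(h, U) = (6 + h)**2
a(F) = 11 (a(F) = (6 - 2)**2 - 5 = 4**2 - 5 = 16 - 5 = 11)
q = 21 (q = 9/2 - (-1*3)*11/2 = 9/2 - (-3)*11/2 = 9/2 - 1/2*(-33) = 9/2 + 33/2 = 21)
25*(-14) + q = 25*(-14) + 21 = -350 + 21 = -329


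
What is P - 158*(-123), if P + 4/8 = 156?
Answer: 39179/2 ≈ 19590.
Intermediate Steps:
P = 311/2 (P = -½ + 156 = 311/2 ≈ 155.50)
P - 158*(-123) = 311/2 - 158*(-123) = 311/2 + 19434 = 39179/2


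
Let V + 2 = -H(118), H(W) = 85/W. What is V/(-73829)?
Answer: 321/8711822 ≈ 3.6846e-5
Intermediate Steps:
V = -321/118 (V = -2 - 85/118 = -321/118 ≈ -2.7203)
V/(-73829) = -321/118/(-73829) = -321/118*(-1/73829) = 321/8711822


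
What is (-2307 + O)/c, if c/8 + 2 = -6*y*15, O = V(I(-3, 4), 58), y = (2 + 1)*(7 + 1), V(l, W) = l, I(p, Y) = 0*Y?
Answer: 2307/17296 ≈ 0.13338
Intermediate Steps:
I(p, Y) = 0
y = 24 (y = 3*8 = 24)
O = 0
c = -17296 (c = -16 + 8*(-6*24*15) = -16 + 8*(-144*15) = -16 + 8*(-2160) = -16 - 17280 = -17296)
(-2307 + O)/c = (-2307 + 0)/(-17296) = -2307*(-1/17296) = 2307/17296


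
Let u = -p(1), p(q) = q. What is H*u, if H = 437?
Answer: -437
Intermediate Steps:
u = -1 (u = -1*1 = -1)
H*u = 437*(-1) = -437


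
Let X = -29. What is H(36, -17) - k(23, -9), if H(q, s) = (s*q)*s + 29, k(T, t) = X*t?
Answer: 10172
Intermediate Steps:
k(T, t) = -29*t
H(q, s) = 29 + q*s² (H(q, s) = (q*s)*s + 29 = q*s² + 29 = 29 + q*s²)
H(36, -17) - k(23, -9) = (29 + 36*(-17)²) - (-29)*(-9) = (29 + 36*289) - 1*261 = (29 + 10404) - 261 = 10433 - 261 = 10172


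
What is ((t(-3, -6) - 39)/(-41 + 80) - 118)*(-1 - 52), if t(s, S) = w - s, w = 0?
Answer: 81938/13 ≈ 6302.9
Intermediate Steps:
t(s, S) = -s (t(s, S) = 0 - s = -s)
((t(-3, -6) - 39)/(-41 + 80) - 118)*(-1 - 52) = ((-1*(-3) - 39)/(-41 + 80) - 118)*(-1 - 52) = ((3 - 39)/39 - 118)*(-53) = (-36*1/39 - 118)*(-53) = (-12/13 - 118)*(-53) = -1546/13*(-53) = 81938/13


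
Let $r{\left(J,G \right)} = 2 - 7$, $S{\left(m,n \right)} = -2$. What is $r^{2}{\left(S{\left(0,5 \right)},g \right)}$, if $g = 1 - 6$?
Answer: $25$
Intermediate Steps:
$g = -5$ ($g = 1 - 6 = -5$)
$r{\left(J,G \right)} = -5$
$r^{2}{\left(S{\left(0,5 \right)},g \right)} = \left(-5\right)^{2} = 25$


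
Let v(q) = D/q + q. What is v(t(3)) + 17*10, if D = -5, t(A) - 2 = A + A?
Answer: 1419/8 ≈ 177.38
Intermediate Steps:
t(A) = 2 + 2*A (t(A) = 2 + (A + A) = 2 + 2*A)
v(q) = q - 5/q (v(q) = -5/q + q = q - 5/q)
v(t(3)) + 17*10 = ((2 + 2*3) - 5/(2 + 2*3)) + 17*10 = ((2 + 6) - 5/(2 + 6)) + 170 = (8 - 5/8) + 170 = 59/8 + 170 = 1419/8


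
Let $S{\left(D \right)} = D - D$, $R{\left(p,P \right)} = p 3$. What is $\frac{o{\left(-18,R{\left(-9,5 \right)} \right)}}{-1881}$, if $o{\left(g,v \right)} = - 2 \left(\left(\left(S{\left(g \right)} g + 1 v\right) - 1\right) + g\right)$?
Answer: $- \frac{92}{1881} \approx -0.04891$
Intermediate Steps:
$R{\left(p,P \right)} = 3 p$
$S{\left(D \right)} = 0$
$o{\left(g,v \right)} = 2 - 2 g - 2 v$ ($o{\left(g,v \right)} = - 2 \left(\left(\left(0 g + 1 v\right) - 1\right) + g\right) = - 2 \left(\left(\left(0 + v\right) - 1\right) + g\right) = - 2 \left(\left(v - 1\right) + g\right) = - 2 \left(\left(-1 + v\right) + g\right) = - 2 \left(-1 + g + v\right) = 2 - 2 g - 2 v$)
$\frac{o{\left(-18,R{\left(-9,5 \right)} \right)}}{-1881} = \frac{2 - -36 - 2 \cdot 3 \left(-9\right)}{-1881} = \left(2 + 36 - -54\right) \left(- \frac{1}{1881}\right) = \left(2 + 36 + 54\right) \left(- \frac{1}{1881}\right) = 92 \left(- \frac{1}{1881}\right) = - \frac{92}{1881}$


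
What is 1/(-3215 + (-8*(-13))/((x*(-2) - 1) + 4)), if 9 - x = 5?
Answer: -5/16179 ≈ -0.00030904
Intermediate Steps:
x = 4 (x = 9 - 1*5 = 9 - 5 = 4)
1/(-3215 + (-8*(-13))/((x*(-2) - 1) + 4)) = 1/(-3215 + (-8*(-13))/((4*(-2) - 1) + 4)) = 1/(-3215 + 104/((-8 - 1) + 4)) = 1/(-3215 + 104/(-9 + 4)) = 1/(-3215 + 104/(-5)) = 1/(-3215 + 104*(-⅕)) = 1/(-3215 - 104/5) = 1/(-16179/5) = -5/16179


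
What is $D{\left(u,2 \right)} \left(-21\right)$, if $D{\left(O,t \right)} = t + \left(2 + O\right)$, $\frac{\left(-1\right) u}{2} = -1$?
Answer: $-126$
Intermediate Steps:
$u = 2$ ($u = \left(-2\right) \left(-1\right) = 2$)
$D{\left(O,t \right)} = 2 + O + t$
$D{\left(u,2 \right)} \left(-21\right) = \left(2 + 2 + 2\right) \left(-21\right) = 6 \left(-21\right) = -126$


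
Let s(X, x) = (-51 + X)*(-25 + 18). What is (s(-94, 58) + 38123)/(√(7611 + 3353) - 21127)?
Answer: -826868526/446339165 - 78276*√2741/446339165 ≈ -1.8617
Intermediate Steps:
s(X, x) = 357 - 7*X (s(X, x) = (-51 + X)*(-7) = 357 - 7*X)
(s(-94, 58) + 38123)/(√(7611 + 3353) - 21127) = ((357 - 7*(-94)) + 38123)/(√(7611 + 3353) - 21127) = ((357 + 658) + 38123)/(√10964 - 21127) = (1015 + 38123)/(2*√2741 - 21127) = 39138/(-21127 + 2*√2741)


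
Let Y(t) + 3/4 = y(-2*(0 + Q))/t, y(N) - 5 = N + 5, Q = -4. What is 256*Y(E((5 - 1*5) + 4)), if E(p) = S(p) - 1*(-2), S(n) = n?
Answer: 576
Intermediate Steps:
E(p) = 2 + p (E(p) = p - 1*(-2) = p + 2 = 2 + p)
y(N) = 10 + N (y(N) = 5 + (N + 5) = 5 + (5 + N) = 10 + N)
Y(t) = -¾ + 18/t (Y(t) = -¾ + (10 - 2*(0 - 4))/t = -¾ + (10 - 2*(-4))/t = -¾ + (10 + 8)/t = -¾ + 18/t)
256*Y(E((5 - 1*5) + 4)) = 256*(-¾ + 18/(2 + ((5 - 1*5) + 4))) = 256*(-¾ + 18/(2 + ((5 - 5) + 4))) = 256*(-¾ + 18/(2 + (0 + 4))) = 256*(-¾ + 18/(2 + 4)) = 256*(-¾ + 18/6) = 256*(-¾ + 18*(⅙)) = 256*(-¾ + 3) = 256*(9/4) = 576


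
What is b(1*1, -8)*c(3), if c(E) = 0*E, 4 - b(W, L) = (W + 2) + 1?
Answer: 0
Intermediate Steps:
b(W, L) = 1 - W (b(W, L) = 4 - ((W + 2) + 1) = 4 - ((2 + W) + 1) = 4 - (3 + W) = 4 + (-3 - W) = 1 - W)
c(E) = 0
b(1*1, -8)*c(3) = (1 - 1)*0 = 0*0 = 0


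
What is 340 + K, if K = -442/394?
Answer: 66759/197 ≈ 338.88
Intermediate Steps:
K = -221/197 (K = -442*1/394 = -221/197 ≈ -1.1218)
340 + K = 340 - 221/197 = 66759/197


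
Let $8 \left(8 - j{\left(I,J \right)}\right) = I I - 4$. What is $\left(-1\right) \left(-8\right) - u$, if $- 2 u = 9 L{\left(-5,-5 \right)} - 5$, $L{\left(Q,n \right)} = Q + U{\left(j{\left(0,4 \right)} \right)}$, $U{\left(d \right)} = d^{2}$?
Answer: $\frac{2465}{8} \approx 308.13$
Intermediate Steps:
$j{\left(I,J \right)} = \frac{17}{2} - \frac{I^{2}}{8}$ ($j{\left(I,J \right)} = 8 - \frac{I I - 4}{8} = 8 - \frac{I^{2} - 4}{8} = 8 - \frac{-4 + I^{2}}{8} = 8 - \left(- \frac{1}{2} + \frac{I^{2}}{8}\right) = \frac{17}{2} - \frac{I^{2}}{8}$)
$L{\left(Q,n \right)} = \frac{289}{4} + Q$ ($L{\left(Q,n \right)} = Q + \left(\frac{17}{2} - \frac{0^{2}}{8}\right)^{2} = Q + \left(\frac{17}{2} - 0\right)^{2} = Q + \left(\frac{17}{2} + 0\right)^{2} = Q + \left(\frac{17}{2}\right)^{2} = Q + \frac{289}{4} = \frac{289}{4} + Q$)
$u = - \frac{2401}{8}$ ($u = - \frac{9 \left(\frac{289}{4} - 5\right) - 5}{2} = - \frac{9 \cdot \frac{269}{4} - 5}{2} = - \frac{\frac{2421}{4} - 5}{2} = \left(- \frac{1}{2}\right) \frac{2401}{4} = - \frac{2401}{8} \approx -300.13$)
$\left(-1\right) \left(-8\right) - u = \left(-1\right) \left(-8\right) - - \frac{2401}{8} = 8 + \frac{2401}{8} = \frac{2465}{8}$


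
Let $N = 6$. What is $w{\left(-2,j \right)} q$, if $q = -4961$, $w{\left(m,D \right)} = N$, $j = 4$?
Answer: $-29766$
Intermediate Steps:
$w{\left(m,D \right)} = 6$
$w{\left(-2,j \right)} q = 6 \left(-4961\right) = -29766$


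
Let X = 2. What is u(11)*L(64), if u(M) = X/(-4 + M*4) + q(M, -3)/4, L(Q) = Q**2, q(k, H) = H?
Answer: -14336/5 ≈ -2867.2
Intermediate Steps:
u(M) = -3/4 + 2/(-4 + 4*M) (u(M) = 2/(-4 + M*4) - 3/4 = 2/(-4 + 4*M) - 3*1/4 = 2/(-4 + 4*M) - 3/4 = -3/4 + 2/(-4 + 4*M))
u(11)*L(64) = ((5 - 3*11)/(4*(-1 + 11)))*64**2 = ((1/4)*(5 - 33)/10)*4096 = ((1/4)*(1/10)*(-28))*4096 = -7/10*4096 = -14336/5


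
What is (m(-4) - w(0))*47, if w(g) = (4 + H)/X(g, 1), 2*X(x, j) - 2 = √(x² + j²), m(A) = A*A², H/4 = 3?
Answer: -10528/3 ≈ -3509.3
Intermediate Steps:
H = 12 (H = 4*3 = 12)
m(A) = A³
X(x, j) = 1 + √(j² + x²)/2 (X(x, j) = 1 + √(x² + j²)/2 = 1 + √(j² + x²)/2)
w(g) = 16/(1 + √(1 + g²)/2) (w(g) = (4 + 12)/(1 + √(1² + g²)/2) = 16/(1 + √(1 + g²)/2))
(m(-4) - w(0))*47 = ((-4)³ - 32/(2 + √(1 + 0²)))*47 = (-64 - 32/(2 + √(1 + 0)))*47 = (-64 - 32/(2 + √1))*47 = (-64 - 32/(2 + 1))*47 = (-64 - 32/3)*47 = -224/3*47 = -10528/3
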